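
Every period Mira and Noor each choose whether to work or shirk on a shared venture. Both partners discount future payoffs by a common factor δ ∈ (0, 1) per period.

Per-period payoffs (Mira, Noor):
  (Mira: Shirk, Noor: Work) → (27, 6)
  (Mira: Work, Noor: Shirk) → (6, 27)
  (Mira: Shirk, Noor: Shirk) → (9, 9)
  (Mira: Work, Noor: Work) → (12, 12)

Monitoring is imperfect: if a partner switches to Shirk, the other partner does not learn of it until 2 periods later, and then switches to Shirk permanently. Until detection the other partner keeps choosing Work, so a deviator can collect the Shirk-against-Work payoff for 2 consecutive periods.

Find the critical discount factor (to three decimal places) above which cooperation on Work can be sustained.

0.913

Deviating for the 2 undetected periods gains 27−12 = 15 per period over cooperation, then loses 12−9 = 3 per period forever once punishment starts.
Gain: 15(1 + δ + … + δ^1); loss: 3·δ^2/(1−δ).
No profitable deviation ⇔ 15(1−δ^2) ≤ 3·δ^2, i.e. δ^2 ≥ 15/(15+3) = 5/6.
Hence δ ≥ (5/6)^(1/2) ≈ 0.913.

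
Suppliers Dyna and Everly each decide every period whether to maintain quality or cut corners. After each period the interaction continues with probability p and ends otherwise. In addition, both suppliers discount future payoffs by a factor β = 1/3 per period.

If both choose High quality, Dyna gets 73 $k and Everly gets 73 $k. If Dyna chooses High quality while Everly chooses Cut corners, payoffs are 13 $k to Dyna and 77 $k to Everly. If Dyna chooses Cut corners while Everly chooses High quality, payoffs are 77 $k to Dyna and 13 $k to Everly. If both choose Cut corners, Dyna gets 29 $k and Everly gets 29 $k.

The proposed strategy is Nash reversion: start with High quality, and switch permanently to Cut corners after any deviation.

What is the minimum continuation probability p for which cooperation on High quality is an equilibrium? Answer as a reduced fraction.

1/4

With continuation probability p and discount β, the effective per-period discount factor is βp.
Grim-trigger IC: βp ≥ (77−73)/(77−29) = 1/12.
So p ≥ (1/12)/(1/3) = 1/4.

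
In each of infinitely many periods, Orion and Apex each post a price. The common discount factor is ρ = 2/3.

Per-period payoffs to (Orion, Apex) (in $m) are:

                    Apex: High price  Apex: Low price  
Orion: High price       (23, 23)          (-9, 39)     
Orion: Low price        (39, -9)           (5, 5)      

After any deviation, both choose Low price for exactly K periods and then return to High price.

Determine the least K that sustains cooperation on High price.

IC: ρ(1−ρ^K)/(1−ρ) ≥ (39−23)/(23−5) = 8/9.
With ρ = 2/3: need 1 − ρ^K ≥ 8/9·(1−2/3)/(2/3), i.e. ρ^K ≤ 0.5556.
Since (2/3)^1 = 0.6667 and (2/3)^2 = 0.4444, the smallest such K is 2.

2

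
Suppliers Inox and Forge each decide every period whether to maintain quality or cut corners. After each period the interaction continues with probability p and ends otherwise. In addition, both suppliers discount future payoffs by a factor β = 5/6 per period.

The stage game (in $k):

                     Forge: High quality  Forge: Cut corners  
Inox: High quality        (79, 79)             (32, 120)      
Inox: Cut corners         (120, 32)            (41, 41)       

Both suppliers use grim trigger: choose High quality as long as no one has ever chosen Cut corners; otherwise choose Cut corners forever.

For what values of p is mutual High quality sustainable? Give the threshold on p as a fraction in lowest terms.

Expected continuation weight on next period's payoff is β·p = 5/6·p, which plays the role of the discount factor.
Cooperation requires 5/6·p ≥ (120−79)/(120−41) = 41/79, hence p ≥ 246/395.

246/395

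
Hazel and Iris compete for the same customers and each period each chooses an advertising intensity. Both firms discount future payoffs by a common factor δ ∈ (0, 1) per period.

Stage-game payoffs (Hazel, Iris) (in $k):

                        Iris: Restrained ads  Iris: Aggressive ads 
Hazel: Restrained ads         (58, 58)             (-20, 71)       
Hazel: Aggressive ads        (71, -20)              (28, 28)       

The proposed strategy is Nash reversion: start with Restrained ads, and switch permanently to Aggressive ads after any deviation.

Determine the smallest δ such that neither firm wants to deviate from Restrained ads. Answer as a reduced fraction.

Under grim trigger the critical discount factor is (T−C)/(T−P) with T = 71, C = 58, P = 28.
δ* = (71−58)/(71−28) = 13/43.

13/43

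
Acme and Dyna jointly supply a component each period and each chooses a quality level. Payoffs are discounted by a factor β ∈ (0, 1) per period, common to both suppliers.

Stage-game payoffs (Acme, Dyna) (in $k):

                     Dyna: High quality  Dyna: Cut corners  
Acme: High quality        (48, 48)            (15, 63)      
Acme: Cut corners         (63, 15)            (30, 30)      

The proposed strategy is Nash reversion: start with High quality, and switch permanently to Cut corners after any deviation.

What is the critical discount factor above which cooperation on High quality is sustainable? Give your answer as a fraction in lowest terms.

Under grim trigger the critical discount factor is (T−C)/(T−P) with T = 63, C = 48, P = 30.
β* = (63−48)/(63−30) = 15/33 = 5/11.

5/11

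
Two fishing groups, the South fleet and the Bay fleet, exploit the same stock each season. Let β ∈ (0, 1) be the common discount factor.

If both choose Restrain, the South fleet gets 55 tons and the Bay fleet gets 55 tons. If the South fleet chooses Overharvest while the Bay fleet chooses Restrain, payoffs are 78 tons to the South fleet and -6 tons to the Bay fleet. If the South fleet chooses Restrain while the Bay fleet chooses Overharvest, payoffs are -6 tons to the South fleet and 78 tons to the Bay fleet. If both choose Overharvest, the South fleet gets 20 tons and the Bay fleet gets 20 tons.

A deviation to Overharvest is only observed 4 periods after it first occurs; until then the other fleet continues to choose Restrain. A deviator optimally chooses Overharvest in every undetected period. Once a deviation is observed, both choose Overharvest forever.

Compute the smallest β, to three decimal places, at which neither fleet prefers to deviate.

Deviating for the 4 undetected periods gains 78−55 = 23 per period over cooperation, then loses 55−20 = 35 per period forever once punishment starts.
Gain: 23(1 + β + … + β^3); loss: 35·β^4/(1−β).
No profitable deviation ⇔ 23(1−β^4) ≤ 35·β^4, i.e. β^4 ≥ 23/(23+35) = 23/58.
Hence β ≥ (23/58)^(1/4) ≈ 0.794.

0.794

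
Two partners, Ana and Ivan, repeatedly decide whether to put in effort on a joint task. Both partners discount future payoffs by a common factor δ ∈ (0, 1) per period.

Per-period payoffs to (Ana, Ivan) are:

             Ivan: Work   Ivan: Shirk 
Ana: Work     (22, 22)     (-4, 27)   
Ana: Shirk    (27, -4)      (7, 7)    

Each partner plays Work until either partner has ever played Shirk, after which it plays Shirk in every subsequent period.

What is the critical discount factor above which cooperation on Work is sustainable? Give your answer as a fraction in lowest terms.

Cooperation forever yields 22 each period: 22/(1−δ).
Deviating yields 27 once, then 7 forever: 27 + 7δ/(1−δ).
No profitable deviation requires 22/(1−δ) ≥ 27 + 7δ/(1−δ).
Multiplying by (1−δ): 22 ≥ 27(1−δ) + 7δ = 27 − 20δ.
So 20δ ≥ 5, i.e. δ ≥ 5/20 = 1/4.

1/4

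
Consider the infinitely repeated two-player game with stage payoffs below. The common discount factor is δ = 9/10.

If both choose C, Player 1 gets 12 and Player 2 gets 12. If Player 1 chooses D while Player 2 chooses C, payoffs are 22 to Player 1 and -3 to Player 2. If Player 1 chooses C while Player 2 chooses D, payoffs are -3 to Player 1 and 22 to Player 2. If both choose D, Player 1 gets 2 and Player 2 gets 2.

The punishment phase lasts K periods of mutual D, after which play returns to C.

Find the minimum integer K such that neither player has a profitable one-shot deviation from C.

2

IC: δ(1−δ^K)/(1−δ) ≥ (22−12)/(12−2) = 1.
With δ = 9/10: need 1 − δ^K ≥ 1·(1−9/10)/(9/10), i.e. δ^K ≤ 0.8889.
Since (9/10)^1 = 0.9000 and (9/10)^2 = 0.8100, the smallest such K is 2.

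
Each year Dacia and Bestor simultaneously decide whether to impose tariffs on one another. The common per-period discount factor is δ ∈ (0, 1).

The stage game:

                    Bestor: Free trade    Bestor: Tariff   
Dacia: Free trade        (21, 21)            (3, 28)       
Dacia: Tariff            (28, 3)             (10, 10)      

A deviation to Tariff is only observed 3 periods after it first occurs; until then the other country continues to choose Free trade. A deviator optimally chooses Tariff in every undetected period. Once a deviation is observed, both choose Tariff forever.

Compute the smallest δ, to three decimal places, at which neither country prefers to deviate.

Deviating for the 3 undetected periods gains 28−21 = 7 per period over cooperation, then loses 21−10 = 11 per period forever once punishment starts.
Gain: 7(1 + δ + … + δ^2); loss: 11·δ^3/(1−δ).
No profitable deviation ⇔ 7(1−δ^3) ≤ 11·δ^3, i.e. δ^3 ≥ 7/(7+11) = 7/18.
Hence δ ≥ (7/18)^(1/3) ≈ 0.730.

0.730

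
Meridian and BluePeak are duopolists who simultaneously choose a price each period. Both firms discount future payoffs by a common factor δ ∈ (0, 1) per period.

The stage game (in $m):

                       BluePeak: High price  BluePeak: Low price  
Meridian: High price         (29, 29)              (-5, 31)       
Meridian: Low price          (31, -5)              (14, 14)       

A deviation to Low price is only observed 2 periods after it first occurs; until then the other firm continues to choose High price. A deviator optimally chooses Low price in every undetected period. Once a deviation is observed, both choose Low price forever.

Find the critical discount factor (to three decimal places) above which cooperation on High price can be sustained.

0.343

Deviating for the 2 undetected periods gains 31−29 = 2 per period over cooperation, then loses 29−14 = 15 per period forever once punishment starts.
Gain: 2(1 + δ + … + δ^1); loss: 15·δ^2/(1−δ).
No profitable deviation ⇔ 2(1−δ^2) ≤ 15·δ^2, i.e. δ^2 ≥ 2/(2+15) = 2/17.
Hence δ ≥ (2/17)^(1/2) ≈ 0.343.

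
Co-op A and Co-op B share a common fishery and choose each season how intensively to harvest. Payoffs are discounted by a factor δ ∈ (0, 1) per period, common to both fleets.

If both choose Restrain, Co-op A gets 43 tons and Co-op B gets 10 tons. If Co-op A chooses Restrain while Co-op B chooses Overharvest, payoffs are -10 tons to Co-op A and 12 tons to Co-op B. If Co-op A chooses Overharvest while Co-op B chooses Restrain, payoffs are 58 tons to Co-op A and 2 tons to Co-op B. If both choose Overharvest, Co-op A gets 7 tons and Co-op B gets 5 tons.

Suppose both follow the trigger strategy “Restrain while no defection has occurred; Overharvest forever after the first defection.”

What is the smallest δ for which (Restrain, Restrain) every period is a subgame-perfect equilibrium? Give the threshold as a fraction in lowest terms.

5/17

Co-op A's threshold: (58−43)/(58−7) = 5/17.
Co-op B's threshold: (12−10)/(12−5) = 2/7.
5/17 > 2/7, so Co-op A binds and δ* = 5/17.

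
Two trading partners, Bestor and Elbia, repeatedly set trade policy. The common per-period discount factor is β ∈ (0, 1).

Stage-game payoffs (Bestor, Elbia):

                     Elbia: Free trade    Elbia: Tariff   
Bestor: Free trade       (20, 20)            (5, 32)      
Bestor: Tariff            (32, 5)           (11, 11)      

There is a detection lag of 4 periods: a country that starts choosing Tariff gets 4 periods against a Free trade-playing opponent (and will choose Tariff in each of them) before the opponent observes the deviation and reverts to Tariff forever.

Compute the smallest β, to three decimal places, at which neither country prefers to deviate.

Deviating for the 4 undetected periods gains 32−20 = 12 per period over cooperation, then loses 20−11 = 9 per period forever once punishment starts.
Gain: 12(1 + β + … + β^3); loss: 9·β^4/(1−β).
No profitable deviation ⇔ 12(1−β^4) ≤ 9·β^4, i.e. β^4 ≥ 12/(12+9) = 4/7.
Hence β ≥ (4/7)^(1/4) ≈ 0.869.

0.869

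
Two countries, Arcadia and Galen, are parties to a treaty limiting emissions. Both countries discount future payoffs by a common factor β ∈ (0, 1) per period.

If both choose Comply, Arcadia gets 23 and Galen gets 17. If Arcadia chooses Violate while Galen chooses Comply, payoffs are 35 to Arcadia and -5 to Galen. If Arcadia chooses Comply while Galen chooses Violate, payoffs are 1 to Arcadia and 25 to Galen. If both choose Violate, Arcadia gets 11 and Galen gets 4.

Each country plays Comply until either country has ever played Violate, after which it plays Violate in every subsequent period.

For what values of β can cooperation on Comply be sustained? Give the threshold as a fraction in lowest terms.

1/2

For Arcadia: deviation gain 35−23 = 12, per-period punishment loss 23−11 = 12. IC gives β ≥ 12/24 = 1/2.
For Galen: gain 8, loss 13 per period, so β ≥ 8/21.
The tighter constraint is Arcadia's, so cooperation needs β ≥ 1/2.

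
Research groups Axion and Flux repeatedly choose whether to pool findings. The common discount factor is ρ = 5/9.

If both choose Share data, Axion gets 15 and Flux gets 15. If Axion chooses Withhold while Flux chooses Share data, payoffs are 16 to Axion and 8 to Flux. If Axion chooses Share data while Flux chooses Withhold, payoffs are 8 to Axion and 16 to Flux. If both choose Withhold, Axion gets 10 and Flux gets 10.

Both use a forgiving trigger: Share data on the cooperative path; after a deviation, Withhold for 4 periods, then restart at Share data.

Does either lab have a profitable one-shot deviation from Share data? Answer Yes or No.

Comparing payoff streams over the 5 periods until play realigns: cooperate → 15(1+ρ+…+ρ^4); deviate → 16 + 10(ρ+…+ρ^4).
Cooperation is sustained iff (15−10)(ρ+…+ρ^4) ≥ 16−15.
ρ+…+ρ^4 = 5/9·(1−(5/9)^4)/(1−5/9) = 1.1309, and (16−15)/(15−10) = 0.2000.
1.1309 ≥ 0.2000, so cooperation is sustainable.

No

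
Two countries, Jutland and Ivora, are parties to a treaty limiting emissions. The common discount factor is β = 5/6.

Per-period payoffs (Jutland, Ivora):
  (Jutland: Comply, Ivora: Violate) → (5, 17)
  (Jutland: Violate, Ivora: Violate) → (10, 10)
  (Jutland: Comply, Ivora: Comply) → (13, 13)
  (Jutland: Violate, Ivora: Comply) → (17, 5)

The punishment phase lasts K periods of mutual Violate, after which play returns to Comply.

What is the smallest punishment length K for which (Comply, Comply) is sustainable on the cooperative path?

Need Σ_{k=1}^{K} β^k ≥ (17−13)/(13−10) = 1.3333 at β = 5/6.
At K = 1 the sum is 0.8333 < 1.3333; at K = 2 it is 1.5278 ≥ 1.3333.
So the minimum punishment length is K = 2.

2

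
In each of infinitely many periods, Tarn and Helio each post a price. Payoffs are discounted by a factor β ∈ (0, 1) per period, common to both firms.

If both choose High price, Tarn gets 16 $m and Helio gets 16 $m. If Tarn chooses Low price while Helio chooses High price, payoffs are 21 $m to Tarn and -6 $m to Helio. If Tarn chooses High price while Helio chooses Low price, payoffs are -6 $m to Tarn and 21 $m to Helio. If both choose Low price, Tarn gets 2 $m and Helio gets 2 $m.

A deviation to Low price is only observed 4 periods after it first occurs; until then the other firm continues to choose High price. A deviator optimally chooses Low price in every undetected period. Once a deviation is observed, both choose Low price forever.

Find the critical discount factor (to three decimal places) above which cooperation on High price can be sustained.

0.716

Deviating for the 4 undetected periods gains 21−16 = 5 per period over cooperation, then loses 16−2 = 14 per period forever once punishment starts.
Gain: 5(1 + β + … + β^3); loss: 14·β^4/(1−β).
No profitable deviation ⇔ 5(1−β^4) ≤ 14·β^4, i.e. β^4 ≥ 5/(5+14) = 5/19.
Hence β ≥ (5/19)^(1/4) ≈ 0.716.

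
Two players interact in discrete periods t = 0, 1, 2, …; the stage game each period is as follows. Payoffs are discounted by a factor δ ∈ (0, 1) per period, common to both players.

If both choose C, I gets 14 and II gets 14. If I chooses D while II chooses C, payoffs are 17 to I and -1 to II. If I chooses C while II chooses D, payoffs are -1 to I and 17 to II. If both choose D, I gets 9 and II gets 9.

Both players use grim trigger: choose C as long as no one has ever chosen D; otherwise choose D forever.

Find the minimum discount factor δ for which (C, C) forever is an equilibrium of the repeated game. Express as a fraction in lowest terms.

3/8

One-period gain from deviating is 17 − 14 = 3. The loss is 14 − 9 = 5 in every subsequent period, with present value 5·δ/(1−δ).
Deviation is unprofitable when 5·δ/(1−δ) ≥ 3, i.e. δ/(1−δ) ≥ 3/5.
Equivalently δ ≥ 3/(3+5) = 3/8.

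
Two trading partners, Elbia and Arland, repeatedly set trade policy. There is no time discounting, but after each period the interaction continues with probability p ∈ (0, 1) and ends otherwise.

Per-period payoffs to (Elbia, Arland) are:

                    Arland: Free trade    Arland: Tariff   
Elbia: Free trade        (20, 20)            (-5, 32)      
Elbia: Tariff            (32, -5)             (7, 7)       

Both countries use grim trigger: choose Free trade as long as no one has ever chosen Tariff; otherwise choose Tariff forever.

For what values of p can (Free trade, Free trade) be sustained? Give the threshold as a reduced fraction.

Expected cooperation value is 20 + p·20 + p²·20 + … = 20/(1−p); deviation gives 32 + p·7/(1−p).
20 ≥ 32(1−p) + 7p ⇒ 25p ≥ 12 ⇒ p ≥ 12/25.

12/25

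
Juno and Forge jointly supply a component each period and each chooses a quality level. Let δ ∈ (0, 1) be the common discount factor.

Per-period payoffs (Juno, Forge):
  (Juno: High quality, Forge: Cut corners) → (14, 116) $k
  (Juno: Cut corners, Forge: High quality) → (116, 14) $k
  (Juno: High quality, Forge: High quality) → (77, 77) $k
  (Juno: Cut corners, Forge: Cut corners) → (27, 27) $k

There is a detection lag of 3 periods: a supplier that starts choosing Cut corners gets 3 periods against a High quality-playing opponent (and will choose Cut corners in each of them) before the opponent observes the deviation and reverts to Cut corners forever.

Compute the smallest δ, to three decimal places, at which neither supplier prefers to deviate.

0.760

The best deviation is to choose Cut corners for all 3 undetected periods, earning 116 each, then 27 forever once detected.
Deviation value: 116(1−δ^3)/(1−δ) + 27δ^3/(1−δ); cooperation value: 77/(1−δ).
IC: 77 ≥ 116(1−δ^3) + 27δ^3 = 116 − 89δ^3.
So δ^3 ≥ 39/89, giving δ ≥ (39/89)^(1/3) ≈ 0.760.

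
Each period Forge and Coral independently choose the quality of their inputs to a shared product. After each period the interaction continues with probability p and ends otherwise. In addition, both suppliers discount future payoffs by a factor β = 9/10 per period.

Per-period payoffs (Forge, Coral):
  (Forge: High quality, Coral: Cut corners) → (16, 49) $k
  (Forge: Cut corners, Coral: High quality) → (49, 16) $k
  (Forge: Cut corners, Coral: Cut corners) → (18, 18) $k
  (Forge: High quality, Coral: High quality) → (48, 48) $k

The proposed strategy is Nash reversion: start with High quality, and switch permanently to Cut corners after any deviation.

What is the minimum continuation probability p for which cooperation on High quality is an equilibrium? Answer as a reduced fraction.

10/279

Expected continuation weight on next period's payoff is β·p = 9/10·p, which plays the role of the discount factor.
Cooperation requires 9/10·p ≥ (49−48)/(49−18) = 1/31, hence p ≥ 10/279.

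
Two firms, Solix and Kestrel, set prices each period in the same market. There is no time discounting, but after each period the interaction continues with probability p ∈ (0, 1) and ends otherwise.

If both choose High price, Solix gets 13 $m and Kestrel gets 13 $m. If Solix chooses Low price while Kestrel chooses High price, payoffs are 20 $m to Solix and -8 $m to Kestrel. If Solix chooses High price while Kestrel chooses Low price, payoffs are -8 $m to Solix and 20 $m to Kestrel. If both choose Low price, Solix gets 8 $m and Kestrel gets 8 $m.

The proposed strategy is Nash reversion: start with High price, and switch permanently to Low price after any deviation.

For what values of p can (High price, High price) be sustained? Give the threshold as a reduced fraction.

With no time discounting, the continuation probability p plays the role of the discount factor.
Grim-trigger IC: 13/(1−p) ≥ 20 + 8p/(1−p) ⇒ p ≥ (20−13)/(20−8) = 7/12.

7/12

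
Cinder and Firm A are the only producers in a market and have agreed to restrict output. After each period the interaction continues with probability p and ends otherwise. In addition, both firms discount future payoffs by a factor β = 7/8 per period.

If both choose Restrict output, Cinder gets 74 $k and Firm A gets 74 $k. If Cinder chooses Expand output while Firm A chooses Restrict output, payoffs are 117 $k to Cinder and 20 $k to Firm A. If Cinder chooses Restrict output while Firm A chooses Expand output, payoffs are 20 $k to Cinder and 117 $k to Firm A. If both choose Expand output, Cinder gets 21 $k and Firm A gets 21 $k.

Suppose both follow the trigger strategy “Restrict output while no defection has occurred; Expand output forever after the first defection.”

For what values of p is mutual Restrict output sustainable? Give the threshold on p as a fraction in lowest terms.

Expected continuation weight on next period's payoff is β·p = 7/8·p, which plays the role of the discount factor.
Cooperation requires 7/8·p ≥ (117−74)/(117−21) = 43/96, hence p ≥ 43/84.

43/84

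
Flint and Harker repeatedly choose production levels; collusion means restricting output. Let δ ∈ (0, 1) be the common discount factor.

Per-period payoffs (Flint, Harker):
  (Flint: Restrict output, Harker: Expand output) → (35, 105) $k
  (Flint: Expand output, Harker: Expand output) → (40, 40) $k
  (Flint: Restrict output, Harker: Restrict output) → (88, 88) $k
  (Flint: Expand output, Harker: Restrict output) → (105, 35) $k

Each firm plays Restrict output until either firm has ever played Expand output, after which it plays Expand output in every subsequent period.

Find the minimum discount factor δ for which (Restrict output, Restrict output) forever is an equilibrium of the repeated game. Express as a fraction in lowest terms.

17/65

One-period gain from deviating is 105 − 88 = 17. The loss is 88 − 40 = 48 in every subsequent period, with present value 48·δ/(1−δ).
Deviation is unprofitable when 48·δ/(1−δ) ≥ 17, i.e. δ/(1−δ) ≥ 17/48.
Equivalently δ ≥ 17/(17+48) = 17/65.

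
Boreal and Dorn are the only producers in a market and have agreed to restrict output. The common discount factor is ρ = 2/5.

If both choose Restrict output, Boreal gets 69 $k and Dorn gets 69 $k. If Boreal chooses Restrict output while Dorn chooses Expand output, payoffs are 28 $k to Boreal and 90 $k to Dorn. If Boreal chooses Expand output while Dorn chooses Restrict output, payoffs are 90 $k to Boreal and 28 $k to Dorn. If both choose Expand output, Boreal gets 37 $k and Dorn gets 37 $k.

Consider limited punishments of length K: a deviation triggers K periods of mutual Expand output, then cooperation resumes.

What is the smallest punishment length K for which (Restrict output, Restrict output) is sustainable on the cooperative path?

IC: ρ(1−ρ^K)/(1−ρ) ≥ (90−69)/(69−37) = 21/32.
With ρ = 2/5: need 1 − ρ^K ≥ 21/32·(1−2/5)/(2/5), i.e. ρ^K ≤ 0.0156.
Since (2/5)^4 = 0.0256 and (2/5)^5 = 0.0102, the smallest such K is 5.

5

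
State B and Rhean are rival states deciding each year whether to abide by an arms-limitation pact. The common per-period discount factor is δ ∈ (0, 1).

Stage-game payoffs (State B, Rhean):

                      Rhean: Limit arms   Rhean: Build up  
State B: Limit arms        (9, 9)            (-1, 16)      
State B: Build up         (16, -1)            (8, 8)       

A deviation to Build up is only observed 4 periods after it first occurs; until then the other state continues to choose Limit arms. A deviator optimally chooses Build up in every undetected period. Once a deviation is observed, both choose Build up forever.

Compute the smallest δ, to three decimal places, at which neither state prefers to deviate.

0.967

A deviator earns 16 for 4 periods, then 8 forever; cooperating earns 9 forever. Multiplying the IC by (1−δ):
9 ≥ 16(1−δ^4) + 8δ^4, so 8·δ^4 ≥ 7 and δ^4 ≥ 7/8.
δ ≥ (7/8)^(1/4) ≈ 0.967.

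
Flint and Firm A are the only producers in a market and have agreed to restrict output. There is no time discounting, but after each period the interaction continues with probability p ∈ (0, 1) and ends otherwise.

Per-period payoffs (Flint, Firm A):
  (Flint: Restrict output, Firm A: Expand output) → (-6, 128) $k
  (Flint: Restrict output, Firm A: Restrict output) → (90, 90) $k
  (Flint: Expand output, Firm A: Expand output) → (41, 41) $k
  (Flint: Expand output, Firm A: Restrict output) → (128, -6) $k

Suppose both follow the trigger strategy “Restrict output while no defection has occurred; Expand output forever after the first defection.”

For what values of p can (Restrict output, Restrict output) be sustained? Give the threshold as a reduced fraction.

With no time discounting, the continuation probability p plays the role of the discount factor.
Grim-trigger IC: 90/(1−p) ≥ 128 + 41p/(1−p) ⇒ p ≥ (128−90)/(128−41) = 38/87.

38/87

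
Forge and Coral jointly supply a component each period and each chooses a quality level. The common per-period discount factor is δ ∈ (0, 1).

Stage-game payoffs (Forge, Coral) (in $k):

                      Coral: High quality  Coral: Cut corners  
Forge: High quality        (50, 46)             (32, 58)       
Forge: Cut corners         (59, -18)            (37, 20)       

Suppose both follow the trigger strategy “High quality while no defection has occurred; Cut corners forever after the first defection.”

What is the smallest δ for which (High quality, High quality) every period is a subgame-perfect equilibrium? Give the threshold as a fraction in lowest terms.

9/22

Forge: cooperation gives 50 each period; deviation gives 59 once then 37 forever.
  50/(1−δ) ≥ 59 + 37δ/(1−δ) ⇒ δ ≥ 9/22.
Coral: cooperation gives 46 each period; deviation gives 58 once then 20 forever.
  δ ≥ 12/38 = 6/19.
Both must hold, so the binding constraint is Forge's: δ ≥ 9/22.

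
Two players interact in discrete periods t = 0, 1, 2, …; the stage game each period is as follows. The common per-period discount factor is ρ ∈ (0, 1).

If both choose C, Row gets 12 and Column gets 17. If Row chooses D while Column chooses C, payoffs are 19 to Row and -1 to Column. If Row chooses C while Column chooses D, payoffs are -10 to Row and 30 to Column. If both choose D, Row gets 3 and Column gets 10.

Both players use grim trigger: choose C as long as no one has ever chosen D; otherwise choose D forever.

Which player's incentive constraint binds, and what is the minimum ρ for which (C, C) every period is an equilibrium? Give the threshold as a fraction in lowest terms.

Row: cooperation gives 12 each period; deviation gives 19 once then 3 forever.
  12/(1−ρ) ≥ 19 + 3ρ/(1−ρ) ⇒ ρ ≥ 7/16.
Column: cooperation gives 17 each period; deviation gives 30 once then 10 forever.
  ρ ≥ 13/20.
Both must hold, so the binding constraint is Column's: ρ ≥ 13/20.

Column; ρ ≥ 13/20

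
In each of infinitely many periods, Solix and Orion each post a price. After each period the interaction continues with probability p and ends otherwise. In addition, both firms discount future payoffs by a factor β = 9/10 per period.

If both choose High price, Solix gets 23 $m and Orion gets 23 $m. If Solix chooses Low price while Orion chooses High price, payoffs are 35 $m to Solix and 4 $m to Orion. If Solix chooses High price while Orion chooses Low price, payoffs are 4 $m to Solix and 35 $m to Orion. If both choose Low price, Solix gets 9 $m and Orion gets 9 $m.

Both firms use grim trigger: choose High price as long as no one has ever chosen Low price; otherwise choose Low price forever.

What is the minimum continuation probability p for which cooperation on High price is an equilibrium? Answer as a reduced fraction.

Expected continuation weight on next period's payoff is β·p = 9/10·p, which plays the role of the discount factor.
Cooperation requires 9/10·p ≥ (35−23)/(35−9) = 6/13, hence p ≥ 20/39.

20/39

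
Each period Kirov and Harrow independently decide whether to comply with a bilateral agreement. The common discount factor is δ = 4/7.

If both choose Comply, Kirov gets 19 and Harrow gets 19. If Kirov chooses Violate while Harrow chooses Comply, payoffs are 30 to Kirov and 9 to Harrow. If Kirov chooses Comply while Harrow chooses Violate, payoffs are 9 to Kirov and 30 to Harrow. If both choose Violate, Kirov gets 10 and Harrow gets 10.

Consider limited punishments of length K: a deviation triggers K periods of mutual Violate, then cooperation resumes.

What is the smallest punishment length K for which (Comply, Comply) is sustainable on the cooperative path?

Need Σ_{k=1}^{K} δ^k ≥ (30−19)/(19−10) = 1.2222 at δ = 4/7.
At K = 4 the sum is 1.1912 < 1.2222; at K = 5 it is 1.2521 ≥ 1.2222.
So the minimum punishment length is K = 5.

5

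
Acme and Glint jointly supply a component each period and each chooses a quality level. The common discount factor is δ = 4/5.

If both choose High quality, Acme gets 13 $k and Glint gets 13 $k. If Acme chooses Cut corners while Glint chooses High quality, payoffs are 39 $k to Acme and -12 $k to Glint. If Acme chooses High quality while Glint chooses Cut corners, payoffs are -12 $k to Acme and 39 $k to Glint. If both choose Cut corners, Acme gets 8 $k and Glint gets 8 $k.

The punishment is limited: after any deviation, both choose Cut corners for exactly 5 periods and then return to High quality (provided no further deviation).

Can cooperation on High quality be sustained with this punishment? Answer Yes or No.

Comparing payoff streams over the 6 periods until play realigns: cooperate → 13(1+δ+…+δ^5); deviate → 39 + 8(δ+…+δ^5).
Cooperation is sustained iff (13−8)(δ+…+δ^5) ≥ 39−13.
δ+…+δ^5 = 4/5·(1−(4/5)^5)/(1−4/5) = 2.6893, and (39−13)/(13−8) = 5.2000.
2.6893 < 5.2000, so cooperation is not sustainable.

No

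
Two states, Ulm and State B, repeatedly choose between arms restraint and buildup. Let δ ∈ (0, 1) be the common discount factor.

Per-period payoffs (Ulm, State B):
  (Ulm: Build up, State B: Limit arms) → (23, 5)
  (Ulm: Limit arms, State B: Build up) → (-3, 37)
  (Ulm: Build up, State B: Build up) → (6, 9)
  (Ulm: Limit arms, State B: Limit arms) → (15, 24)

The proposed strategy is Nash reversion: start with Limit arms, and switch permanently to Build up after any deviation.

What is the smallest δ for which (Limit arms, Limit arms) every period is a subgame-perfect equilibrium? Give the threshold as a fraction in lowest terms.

8/17

Ulm's threshold: (23−15)/(23−6) = 8/17.
State B's threshold: (37−24)/(37−9) = 13/28.
8/17 > 13/28, so Ulm binds and δ* = 8/17.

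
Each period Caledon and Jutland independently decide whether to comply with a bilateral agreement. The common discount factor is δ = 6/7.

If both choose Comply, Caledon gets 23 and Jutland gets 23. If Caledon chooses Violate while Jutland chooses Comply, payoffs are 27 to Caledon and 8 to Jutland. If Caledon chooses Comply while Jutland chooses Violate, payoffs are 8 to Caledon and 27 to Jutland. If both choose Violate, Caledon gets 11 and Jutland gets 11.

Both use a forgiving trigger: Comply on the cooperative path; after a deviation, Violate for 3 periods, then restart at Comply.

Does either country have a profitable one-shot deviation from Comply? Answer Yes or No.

No

A one-shot deviation gives 27 now, then 11 for 3 periods, then back to 23.
Gain from deviating: (27−23) today; loss: (23−11) in each of the next 3 periods.
No-deviation condition: (23−11)(δ+…+δ^3) ≥ 27−23, i.e. δ+…+δ^3 ≥ 1/3.
At δ = 6/7: δ+…+δ^3 = 2.2216 ≥ 0.3333.
So cooperation is sustainable.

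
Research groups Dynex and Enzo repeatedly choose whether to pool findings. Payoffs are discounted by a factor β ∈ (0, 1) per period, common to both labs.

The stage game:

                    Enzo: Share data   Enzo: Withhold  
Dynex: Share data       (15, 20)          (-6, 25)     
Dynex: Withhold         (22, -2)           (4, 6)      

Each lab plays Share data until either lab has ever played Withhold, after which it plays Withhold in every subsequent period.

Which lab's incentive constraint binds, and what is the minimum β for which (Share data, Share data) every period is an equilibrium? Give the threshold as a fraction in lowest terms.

Dynex; β ≥ 7/18

Dynex's threshold: (22−15)/(22−4) = 7/18.
Enzo's threshold: (25−20)/(25−6) = 5/19.
7/18 > 5/19, so Dynex binds and β* = 7/18.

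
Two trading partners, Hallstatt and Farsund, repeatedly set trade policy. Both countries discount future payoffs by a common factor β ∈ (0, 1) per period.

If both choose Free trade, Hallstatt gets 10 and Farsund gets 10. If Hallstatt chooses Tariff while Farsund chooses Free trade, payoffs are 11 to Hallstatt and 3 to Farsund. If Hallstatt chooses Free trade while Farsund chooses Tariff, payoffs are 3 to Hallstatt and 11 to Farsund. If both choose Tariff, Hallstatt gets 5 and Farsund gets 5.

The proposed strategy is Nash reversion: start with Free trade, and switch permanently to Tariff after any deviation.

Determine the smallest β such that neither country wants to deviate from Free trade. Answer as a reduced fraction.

Under grim trigger the critical discount factor is (T−C)/(T−P) with T = 11, C = 10, P = 5.
β* = (11−10)/(11−5) = 1/6.

1/6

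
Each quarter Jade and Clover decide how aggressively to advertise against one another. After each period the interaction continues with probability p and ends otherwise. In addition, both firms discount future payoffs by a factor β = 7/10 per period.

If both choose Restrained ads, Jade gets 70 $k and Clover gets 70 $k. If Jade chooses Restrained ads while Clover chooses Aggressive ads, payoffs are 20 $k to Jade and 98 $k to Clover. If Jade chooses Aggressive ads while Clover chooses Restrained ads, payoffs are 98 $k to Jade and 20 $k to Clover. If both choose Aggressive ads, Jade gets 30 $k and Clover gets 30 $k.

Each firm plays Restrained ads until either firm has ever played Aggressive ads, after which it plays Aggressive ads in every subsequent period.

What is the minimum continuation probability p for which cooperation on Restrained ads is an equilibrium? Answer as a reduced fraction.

With continuation probability p and discount β, the effective per-period discount factor is βp.
Grim-trigger IC: βp ≥ (98−70)/(98−30) = 7/17.
So p ≥ (7/17)/(7/10) = 10/17.

10/17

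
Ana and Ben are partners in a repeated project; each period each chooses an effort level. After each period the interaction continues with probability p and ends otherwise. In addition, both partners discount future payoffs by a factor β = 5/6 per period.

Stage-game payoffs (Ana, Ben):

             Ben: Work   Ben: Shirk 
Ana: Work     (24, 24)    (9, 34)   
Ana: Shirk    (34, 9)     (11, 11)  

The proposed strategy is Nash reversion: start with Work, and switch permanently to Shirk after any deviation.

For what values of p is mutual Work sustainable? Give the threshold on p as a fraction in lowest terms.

12/23

With continuation probability p and discount β, the effective per-period discount factor is βp.
Grim-trigger IC: βp ≥ (34−24)/(34−11) = 10/23.
So p ≥ (10/23)/(5/6) = 12/23.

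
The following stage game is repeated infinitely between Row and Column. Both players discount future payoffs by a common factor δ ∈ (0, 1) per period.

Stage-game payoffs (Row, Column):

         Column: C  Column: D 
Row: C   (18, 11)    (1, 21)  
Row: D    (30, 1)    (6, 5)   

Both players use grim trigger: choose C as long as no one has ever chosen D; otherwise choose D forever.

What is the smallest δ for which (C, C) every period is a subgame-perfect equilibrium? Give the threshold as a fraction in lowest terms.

Row: cooperation gives 18 each period; deviation gives 30 once then 6 forever.
  18/(1−δ) ≥ 30 + 6δ/(1−δ) ⇒ δ ≥ 12/24 = 1/2.
Column: cooperation gives 11 each period; deviation gives 21 once then 5 forever.
  δ ≥ 10/16 = 5/8.
Both must hold, so the binding constraint is Column's: δ ≥ 5/8.

5/8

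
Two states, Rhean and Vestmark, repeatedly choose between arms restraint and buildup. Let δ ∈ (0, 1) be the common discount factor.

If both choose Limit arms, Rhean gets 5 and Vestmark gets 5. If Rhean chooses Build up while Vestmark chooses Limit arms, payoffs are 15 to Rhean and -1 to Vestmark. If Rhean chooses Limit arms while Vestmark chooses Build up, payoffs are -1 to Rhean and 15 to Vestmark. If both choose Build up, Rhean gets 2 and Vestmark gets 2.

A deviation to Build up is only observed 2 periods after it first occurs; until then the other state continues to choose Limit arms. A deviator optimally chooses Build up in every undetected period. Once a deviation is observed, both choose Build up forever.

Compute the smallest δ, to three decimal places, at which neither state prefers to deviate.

Deviating for the 2 undetected periods gains 15−5 = 10 per period over cooperation, then loses 5−2 = 3 per period forever once punishment starts.
Gain: 10(1 + δ + … + δ^1); loss: 3·δ^2/(1−δ).
No profitable deviation ⇔ 10(1−δ^2) ≤ 3·δ^2, i.e. δ^2 ≥ 10/(10+3) = 10/13.
Hence δ ≥ (10/13)^(1/2) ≈ 0.877.

0.877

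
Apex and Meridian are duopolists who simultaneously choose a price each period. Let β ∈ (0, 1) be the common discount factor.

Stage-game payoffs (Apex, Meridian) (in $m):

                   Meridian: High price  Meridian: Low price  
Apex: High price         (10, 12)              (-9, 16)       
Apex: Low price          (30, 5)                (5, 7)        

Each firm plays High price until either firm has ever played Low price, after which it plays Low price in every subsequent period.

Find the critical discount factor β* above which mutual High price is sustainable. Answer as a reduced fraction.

4/5

Apex: cooperation gives 10 each period; deviation gives 30 once then 5 forever.
  10/(1−β) ≥ 30 + 5β/(1−β) ⇒ β ≥ 20/25 = 4/5.
Meridian: cooperation gives 12 each period; deviation gives 16 once then 7 forever.
  β ≥ 4/9.
Both must hold, so the binding constraint is Apex's: β ≥ 4/5.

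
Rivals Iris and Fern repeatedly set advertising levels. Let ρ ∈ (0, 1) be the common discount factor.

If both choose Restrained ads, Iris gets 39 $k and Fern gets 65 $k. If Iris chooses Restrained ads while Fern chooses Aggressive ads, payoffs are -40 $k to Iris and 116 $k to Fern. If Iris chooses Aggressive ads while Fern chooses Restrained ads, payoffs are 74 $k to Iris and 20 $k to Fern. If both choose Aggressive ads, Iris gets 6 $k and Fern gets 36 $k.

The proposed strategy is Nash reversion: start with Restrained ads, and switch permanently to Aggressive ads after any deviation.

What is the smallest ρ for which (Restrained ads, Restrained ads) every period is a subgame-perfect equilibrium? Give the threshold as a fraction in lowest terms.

51/80

For Iris: deviation gain 74−39 = 35, per-period punishment loss 39−6 = 33. IC gives ρ ≥ 35/68.
For Fern: gain 51, loss 29 per period, so ρ ≥ 51/80.
The tighter constraint is Fern's, so cooperation needs ρ ≥ 51/80.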